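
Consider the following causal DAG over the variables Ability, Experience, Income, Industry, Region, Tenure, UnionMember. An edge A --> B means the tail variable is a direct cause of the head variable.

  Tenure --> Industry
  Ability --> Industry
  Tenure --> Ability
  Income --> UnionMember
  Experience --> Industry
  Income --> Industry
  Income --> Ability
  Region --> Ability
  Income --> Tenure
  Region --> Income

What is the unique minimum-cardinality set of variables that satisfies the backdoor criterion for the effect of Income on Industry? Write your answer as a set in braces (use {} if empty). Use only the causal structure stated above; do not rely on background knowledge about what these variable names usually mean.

{Region}

Variables eligible for adjustment (non-descendants of Income, excluding Income and Industry): {Experience, Region}.
Backdoor paths from Income to Industry:
  P1: Income <- Region -> Ability <- Tenure -> Industry
  P2: Income <- Region -> Ability -> Industry
The empty set is not sufficient: P2 (Income <- Region -> Ability -> Industry) has no collider blocking it and no conditioned non-collider, so it is open.
Try {Region}:
  P1: blocked at fork node Region ∈ conditioning set.
  P2: blocked at fork node Region ∈ conditioning set.
{Region} contains no descendant of Income and blocks every backdoor path.
No other singleton works — e.g. {Experience} leaves P2 open — so {Region} is the unique smallest valid adjustment set.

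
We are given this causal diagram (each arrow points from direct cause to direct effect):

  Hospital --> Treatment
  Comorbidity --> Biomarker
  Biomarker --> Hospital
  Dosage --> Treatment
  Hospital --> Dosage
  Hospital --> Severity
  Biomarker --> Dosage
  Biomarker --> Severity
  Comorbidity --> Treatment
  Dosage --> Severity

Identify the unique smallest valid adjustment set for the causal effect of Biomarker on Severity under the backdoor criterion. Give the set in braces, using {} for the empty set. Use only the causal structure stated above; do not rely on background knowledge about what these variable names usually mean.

Variables eligible for adjustment (non-descendants of Biomarker, excluding Biomarker and Severity): {Comorbidity}.
Backdoor paths from Biomarker to Severity:
  P1: Biomarker <- Comorbidity -> Treatment <- Hospital -> Dosage -> Severity
  P2: Biomarker <- Comorbidity -> Treatment <- Hospital -> Severity
  P3: Biomarker <- Comorbidity -> Treatment <- Dosage <- Hospital -> Severity
  P4: Biomarker <- Comorbidity -> Treatment <- Dosage -> Severity
Each backdoor path contains an unconditioned collider, so every path is already blocked with the empty conditioning set:
  P1: blocked at collider Treatment (neither it nor any descendant is in the conditioning set).
  P2: blocked at collider Treatment (neither it nor any descendant is in the conditioning set).
  P3: blocked at collider Treatment (neither it nor any descendant is in the conditioning set).
  P4: blocked at collider Treatment (neither it nor any descendant is in the conditioning set).
The empty set is therefore the unique smallest valid set.

{}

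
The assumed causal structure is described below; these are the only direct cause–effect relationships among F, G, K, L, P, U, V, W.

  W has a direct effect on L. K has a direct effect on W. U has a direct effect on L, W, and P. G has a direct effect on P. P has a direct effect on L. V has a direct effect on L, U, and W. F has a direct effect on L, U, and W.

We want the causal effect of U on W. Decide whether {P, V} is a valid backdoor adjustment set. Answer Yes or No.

No

Backdoor paths from U to W (paths whose first edge points into U):
  P1: U <- F -> W
  P2: U <- F -> L <- V -> W
  P3: U <- F -> L <- W
  P4: U <- V -> W
  P5: U <- V -> L <- F -> W
  P6: U <- V -> L <- W
Condition 1 (no descendant of U in the set): FAILS — P is a descendant of U.
Condition 2 (every backdoor path blocked by {P, V}):
  P1: open — no interior node is in the conditioning set.
  P2: blocked at collider L (neither it nor any descendant is in the conditioning set).
  P3: blocked at collider L (neither it nor any descendant is in the conditioning set).
  P4: blocked at fork node V ∈ conditioning set.
  P5: blocked at fork node V ∈ conditioning set.
  P6: blocked at fork node V ∈ conditioning set.
{P, V} does not satisfy the backdoor criterion.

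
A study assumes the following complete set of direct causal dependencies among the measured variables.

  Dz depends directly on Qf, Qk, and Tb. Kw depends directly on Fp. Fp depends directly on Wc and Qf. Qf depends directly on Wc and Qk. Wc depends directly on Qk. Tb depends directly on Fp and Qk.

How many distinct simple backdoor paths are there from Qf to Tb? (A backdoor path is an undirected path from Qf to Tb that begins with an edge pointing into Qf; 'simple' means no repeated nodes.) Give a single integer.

6

A backdoor path from Qf to Tb is any simple undirected path whose first edge points into Qf (i.e. leaves Qf via a parent).
Parents of Qf: {Qk, Wc}.
Enumerating:
  P1: Qf <- Qk -> Wc -> Fp -> Tb
  P2: Qf <- Qk -> Tb
  P3: Qf <- Qk -> Dz <- Tb
  P4: Qf <- Wc <- Qk -> Tb
  P5: Qf <- Wc <- Qk -> Dz <- Tb
  P6: Qf <- Wc -> Fp -> Tb
That exhausts the simple backdoor paths. Count: 6.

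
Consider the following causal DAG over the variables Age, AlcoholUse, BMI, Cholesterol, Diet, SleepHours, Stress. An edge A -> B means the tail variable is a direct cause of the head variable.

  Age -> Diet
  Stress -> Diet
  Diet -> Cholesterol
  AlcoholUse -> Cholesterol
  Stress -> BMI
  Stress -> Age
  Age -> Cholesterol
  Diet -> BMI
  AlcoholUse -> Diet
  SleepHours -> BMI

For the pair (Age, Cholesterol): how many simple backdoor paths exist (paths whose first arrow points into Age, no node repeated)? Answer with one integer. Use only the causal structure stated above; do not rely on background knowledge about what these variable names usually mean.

4

A backdoor path from Age to Cholesterol is any simple undirected path whose first edge points into Age (i.e. leaves Age via a parent).
Parents of Age: {Stress}.
Enumerating:
  P1: Age <- Stress -> Diet <- AlcoholUse -> Cholesterol
  P2: Age <- Stress -> Diet -> Cholesterol
  P3: Age <- Stress -> BMI <- Diet <- AlcoholUse -> Cholesterol
  P4: Age <- Stress -> BMI <- Diet -> Cholesterol
That exhausts the simple backdoor paths. Count: 4.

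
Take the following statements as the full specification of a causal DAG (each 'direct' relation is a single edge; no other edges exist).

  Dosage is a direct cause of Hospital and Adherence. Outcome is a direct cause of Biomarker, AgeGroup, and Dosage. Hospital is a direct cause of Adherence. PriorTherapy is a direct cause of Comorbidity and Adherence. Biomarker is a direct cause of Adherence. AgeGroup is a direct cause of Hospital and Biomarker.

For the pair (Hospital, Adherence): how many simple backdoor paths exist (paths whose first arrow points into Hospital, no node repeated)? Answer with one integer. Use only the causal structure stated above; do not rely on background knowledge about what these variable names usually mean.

7

A backdoor path from Hospital to Adherence is any simple undirected path whose first edge points into Hospital (i.e. leaves Hospital via a parent).
Parents of Hospital: {AgeGroup, Dosage}.
Enumerating:
  P1: Hospital <- AgeGroup <- Outcome -> Dosage -> Adherence
  P2: Hospital <- AgeGroup <- Outcome -> Biomarker -> Adherence
  P3: Hospital <- AgeGroup -> Biomarker <- Outcome -> Dosage -> Adherence
  P4: Hospital <- AgeGroup -> Biomarker -> Adherence
  P5: Hospital <- Dosage <- Outcome -> AgeGroup -> Biomarker -> Adherence
  P6: Hospital <- Dosage <- Outcome -> Biomarker -> Adherence
  P7: Hospital <- Dosage -> Adherence
That exhausts the simple backdoor paths. Count: 7.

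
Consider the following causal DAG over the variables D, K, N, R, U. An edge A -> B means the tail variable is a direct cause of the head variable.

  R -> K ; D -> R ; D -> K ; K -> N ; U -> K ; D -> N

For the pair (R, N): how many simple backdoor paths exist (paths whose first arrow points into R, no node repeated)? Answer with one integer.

A backdoor path from R to N is any simple undirected path whose first edge points into R (i.e. leaves R via a parent).
Parents of R: {D}.
Enumerating:
  P1: R <- D -> K -> N
  P2: R <- D -> N
That exhausts the simple backdoor paths. Count: 2.

2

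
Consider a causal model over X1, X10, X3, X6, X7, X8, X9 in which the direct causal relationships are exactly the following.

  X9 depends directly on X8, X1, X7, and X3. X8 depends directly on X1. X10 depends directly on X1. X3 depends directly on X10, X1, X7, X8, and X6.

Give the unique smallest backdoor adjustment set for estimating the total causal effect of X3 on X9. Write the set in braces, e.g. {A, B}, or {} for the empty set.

{X1, X7, X8}

Variables eligible for adjustment (non-descendants of X3, excluding X3 and X9): {X1, X10, X6, X7, X8}.
Backdoor paths from X3 to X9:
  P1: X3 <- X1 -> X8 -> X9
  P2: X3 <- X1 -> X9
  P3: X3 <- X8 <- X1 -> X9
  P4: X3 <- X8 -> X9
  P5: X3 <- X7 -> X9
  P6: X3 <- X10 <- X1 -> X8 -> X9
  P7: X3 <- X10 <- X1 -> X9
The empty set is not sufficient: P1 (X3 <- X1 -> X8 -> X9) has no collider blocking it and no conditioned non-collider, so it is open.
Try {X1, X7, X8}:
  P1: blocked at fork node X1 ∈ conditioning set.
  P2: blocked at fork node X1 ∈ conditioning set.
  P3: blocked at chain node X8 ∈ conditioning set.
  P4: blocked at fork node X8 ∈ conditioning set.
  P5: blocked at fork node X7 ∈ conditioning set.
  P6: blocked at fork node X1 ∈ conditioning set.
  P7: blocked at fork node X1 ∈ conditioning set.
{X1, X7, X8} contains no descendant of X3 and blocks every backdoor path.
Every element of {X1, X7, X8} is needed (dropping X1 leaves P2 open; dropping X7 leaves P5 open; dropping X8 leaves P4 open), so no proper subset is valid.
Among all size-3 subsets of the eligible variables, only {X1, X7, X8} blocks every backdoor path, so it is the unique smallest valid adjustment set.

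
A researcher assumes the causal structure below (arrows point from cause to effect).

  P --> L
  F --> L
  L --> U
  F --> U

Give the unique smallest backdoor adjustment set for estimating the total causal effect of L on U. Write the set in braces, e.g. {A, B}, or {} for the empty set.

{F}

Variables eligible for adjustment (non-descendants of L, excluding L and U): {F, P}.
Backdoor paths from L to U:
  P1: L <- F -> U
The empty set is not sufficient: P1 (L <- F -> U) has no collider blocking it and no conditioned non-collider, so it is open.
Try {F}:
  P1: blocked at fork node F ∈ conditioning set.
{F} contains no descendant of L and blocks every backdoor path.
No other singleton works — e.g. {P} leaves P1 open — so {F} is the unique smallest valid adjustment set.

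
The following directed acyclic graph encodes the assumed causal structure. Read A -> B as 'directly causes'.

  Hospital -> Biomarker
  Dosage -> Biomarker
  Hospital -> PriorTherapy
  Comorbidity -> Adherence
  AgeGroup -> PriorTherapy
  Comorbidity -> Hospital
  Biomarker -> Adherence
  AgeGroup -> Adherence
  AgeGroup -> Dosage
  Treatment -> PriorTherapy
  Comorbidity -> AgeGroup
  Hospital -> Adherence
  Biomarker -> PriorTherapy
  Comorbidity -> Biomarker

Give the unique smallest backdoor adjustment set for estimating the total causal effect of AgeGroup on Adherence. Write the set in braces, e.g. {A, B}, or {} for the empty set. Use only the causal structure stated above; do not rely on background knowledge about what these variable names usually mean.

Variables eligible for adjustment (non-descendants of AgeGroup, excluding AgeGroup and Adherence): {Comorbidity, Hospital, Treatment}.
Backdoor paths from AgeGroup to Adherence:
  P1: AgeGroup <- Comorbidity -> Hospital -> Biomarker -> Adherence
  P2: AgeGroup <- Comorbidity -> Hospital -> Adherence
  P3: AgeGroup <- Comorbidity -> Hospital -> PriorTherapy <- Biomarker -> Adherence
  P4: AgeGroup <- Comorbidity -> Biomarker <- Hospital -> Adherence
  P5: AgeGroup <- Comorbidity -> Biomarker -> Adherence
  P6: AgeGroup <- Comorbidity -> Biomarker -> PriorTherapy <- Hospital -> Adherence
  P7: AgeGroup <- Comorbidity -> Adherence
The empty set is not sufficient: P1 (AgeGroup <- Comorbidity -> Hospital -> Biomarker -> Adherence) has no collider blocking it and no conditioned non-collider, so it is open.
Try {Comorbidity}:
  P1: blocked at fork node Comorbidity ∈ conditioning set.
  P2: blocked at fork node Comorbidity ∈ conditioning set.
  P3: blocked at fork node Comorbidity ∈ conditioning set.
  P4: blocked at fork node Comorbidity ∈ conditioning set.
  P5: blocked at fork node Comorbidity ∈ conditioning set.
  P6: blocked at fork node Comorbidity ∈ conditioning set.
  P7: blocked at fork node Comorbidity ∈ conditioning set.
{Comorbidity} contains no descendant of AgeGroup and blocks every backdoor path.
No other singleton works — e.g. {Treatment} leaves P1 open — so {Comorbidity} is the unique smallest valid adjustment set.

{Comorbidity}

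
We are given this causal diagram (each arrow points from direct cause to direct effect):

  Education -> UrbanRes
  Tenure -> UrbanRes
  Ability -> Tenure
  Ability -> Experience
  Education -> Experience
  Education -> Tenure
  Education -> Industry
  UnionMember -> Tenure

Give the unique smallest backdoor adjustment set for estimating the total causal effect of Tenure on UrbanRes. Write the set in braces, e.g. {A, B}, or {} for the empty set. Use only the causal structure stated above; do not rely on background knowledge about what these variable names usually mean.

{Education}

Variables eligible for adjustment (non-descendants of Tenure, excluding Tenure and UrbanRes): {Ability, Education, Experience, Industry, UnionMember}.
Backdoor paths from Tenure to UrbanRes:
  P1: Tenure <- Education -> UrbanRes
  P2: Tenure <- Ability -> Experience <- Education -> UrbanRes
The empty set is not sufficient: P1 (Tenure <- Education -> UrbanRes) has no collider blocking it and no conditioned non-collider, so it is open.
Try {Education}:
  P1: blocked at fork node Education ∈ conditioning set.
  P2: blocked at collider Experience (neither it nor any descendant is in the conditioning set).
{Education} contains no descendant of Tenure and blocks every backdoor path.
No other singleton works — e.g. {Ability} leaves P1 open — so {Education} is the unique smallest valid adjustment set.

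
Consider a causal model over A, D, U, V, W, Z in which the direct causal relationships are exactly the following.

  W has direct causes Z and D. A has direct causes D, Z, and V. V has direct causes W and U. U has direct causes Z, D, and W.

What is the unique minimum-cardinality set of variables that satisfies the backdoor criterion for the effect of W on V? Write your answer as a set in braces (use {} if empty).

{D, Z}

Variables eligible for adjustment (non-descendants of W, excluding W and V): {D, Z}.
Backdoor paths from W to V:
  P1: W <- Z -> U <- D -> A <- V
  P2: W <- Z -> U -> V
  P3: W <- Z -> A <- D -> U -> V
  P4: W <- Z -> A <- V
  P5: W <- D -> U <- Z -> A <- V
  P6: W <- D -> U -> V
  P7: W <- D -> A <- Z -> U -> V
  P8: W <- D -> A <- V
The empty set is not sufficient: P2 (W <- Z -> U -> V) has no collider blocking it and no conditioned non-collider, so it is open.
Try {D, Z}:
  P1: blocked at fork node Z ∈ conditioning set.
  P2: blocked at fork node Z ∈ conditioning set.
  P3: blocked at fork node Z ∈ conditioning set.
  P4: blocked at fork node Z ∈ conditioning set.
  P5: blocked at fork node D ∈ conditioning set.
  P6: blocked at fork node D ∈ conditioning set.
  P7: blocked at fork node D ∈ conditioning set.
  P8: blocked at fork node D ∈ conditioning set.
{D, Z} contains no descendant of W and blocks every backdoor path.
Every element of {D, Z} is needed (dropping D leaves P6 open; dropping Z leaves P2 open), so no proper subset is valid.
Among all size-2 subsets of the eligible variables, only {D, Z} blocks every backdoor path, so it is the unique smallest valid adjustment set.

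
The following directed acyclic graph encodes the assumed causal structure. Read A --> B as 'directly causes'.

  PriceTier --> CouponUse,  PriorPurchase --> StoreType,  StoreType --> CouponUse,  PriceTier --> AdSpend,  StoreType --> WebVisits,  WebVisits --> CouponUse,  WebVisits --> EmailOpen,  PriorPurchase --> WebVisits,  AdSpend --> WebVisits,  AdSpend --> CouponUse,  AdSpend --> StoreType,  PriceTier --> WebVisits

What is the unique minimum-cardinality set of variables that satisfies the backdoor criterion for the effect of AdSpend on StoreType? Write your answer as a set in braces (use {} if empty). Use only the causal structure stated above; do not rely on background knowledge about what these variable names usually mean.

{}

Variables eligible for adjustment (non-descendants of AdSpend, excluding AdSpend and StoreType): {PriceTier, PriorPurchase}.
Backdoor paths from AdSpend to StoreType:
  P1: AdSpend <- PriceTier -> WebVisits <- PriorPurchase -> StoreType
  P2: AdSpend <- PriceTier -> WebVisits <- StoreType
  P3: AdSpend <- PriceTier -> WebVisits -> CouponUse <- StoreType
  P4: AdSpend <- PriceTier -> CouponUse <- StoreType
  P5: AdSpend <- PriceTier -> CouponUse <- WebVisits <- PriorPurchase -> StoreType
  P6: AdSpend <- PriceTier -> CouponUse <- WebVisits <- StoreType
Each backdoor path contains an unconditioned collider, so every path is already blocked with the empty conditioning set:
  P1: blocked at collider WebVisits (neither it nor any descendant is in the conditioning set).
  P2: blocked at collider WebVisits (neither it nor any descendant is in the conditioning set).
  P3: blocked at collider CouponUse (neither it nor any descendant is in the conditioning set).
  P4: blocked at collider CouponUse (neither it nor any descendant is in the conditioning set).
  P5: blocked at collider CouponUse (neither it nor any descendant is in the conditioning set).
  P6: blocked at collider CouponUse (neither it nor any descendant is in the conditioning set).
The empty set is therefore the unique smallest valid set.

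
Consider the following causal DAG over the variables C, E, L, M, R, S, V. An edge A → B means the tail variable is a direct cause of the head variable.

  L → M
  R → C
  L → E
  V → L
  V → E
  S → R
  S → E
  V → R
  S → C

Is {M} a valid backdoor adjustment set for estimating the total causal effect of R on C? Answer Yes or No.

No

Backdoor paths from R to C (paths whose first edge points into R):
  P1: R <- S -> C
  P2: R <- V -> L -> E <- S -> C
  P3: R <- V -> E <- S -> C
Condition 1 (no descendant of R in the set): holds — descendants of R are {C}; none are in {M}.
Condition 2 (every backdoor path blocked by {M}):
  P1: open — no interior node is in the conditioning set.
  P2: blocked at collider E (neither it nor any descendant is in the conditioning set).
  P3: blocked at collider E (neither it nor any descendant is in the conditioning set).
{M} does not satisfy the backdoor criterion.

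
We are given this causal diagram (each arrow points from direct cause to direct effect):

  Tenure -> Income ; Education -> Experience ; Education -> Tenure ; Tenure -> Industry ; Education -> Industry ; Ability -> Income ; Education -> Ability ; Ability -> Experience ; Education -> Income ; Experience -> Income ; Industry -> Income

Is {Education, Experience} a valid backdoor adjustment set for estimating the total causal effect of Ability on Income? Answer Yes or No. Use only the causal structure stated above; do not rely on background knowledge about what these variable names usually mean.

Backdoor paths from Ability to Income (paths whose first edge points into Ability):
  P1: Ability <- Education -> Tenure -> Industry -> Income
  P2: Ability <- Education -> Tenure -> Income
  P3: Ability <- Education -> Industry <- Tenure -> Income
  P4: Ability <- Education -> Industry -> Income
  P5: Ability <- Education -> Experience -> Income
  P6: Ability <- Education -> Income
Condition 1 (no descendant of Ability in the set): FAILS — Experience is a descendant of Ability.
Condition 2 (every backdoor path blocked by {Education, Experience}):
  P1: blocked at fork node Education ∈ conditioning set.
  P2: blocked at fork node Education ∈ conditioning set.
  P3: blocked at fork node Education ∈ conditioning set.
  P4: blocked at fork node Education ∈ conditioning set.
  P5: blocked at fork node Education ∈ conditioning set.
  P6: blocked at fork node Education ∈ conditioning set.
{Education, Experience} does not satisfy the backdoor criterion.

No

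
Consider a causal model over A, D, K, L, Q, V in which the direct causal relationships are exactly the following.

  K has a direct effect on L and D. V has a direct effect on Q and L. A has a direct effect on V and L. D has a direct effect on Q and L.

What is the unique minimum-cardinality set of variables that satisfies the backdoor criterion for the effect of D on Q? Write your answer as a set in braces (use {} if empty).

Variables eligible for adjustment (non-descendants of D, excluding D and Q): {A, K, V}.
Backdoor paths from D to Q:
  P1: D <- K -> L <- A -> V -> Q
  P2: D <- K -> L <- V -> Q
Each backdoor path contains an unconditioned collider, so every path is already blocked with the empty conditioning set:
  P1: blocked at collider L (neither it nor any descendant is in the conditioning set).
  P2: blocked at collider L (neither it nor any descendant is in the conditioning set).
The empty set is therefore the unique smallest valid set.

{}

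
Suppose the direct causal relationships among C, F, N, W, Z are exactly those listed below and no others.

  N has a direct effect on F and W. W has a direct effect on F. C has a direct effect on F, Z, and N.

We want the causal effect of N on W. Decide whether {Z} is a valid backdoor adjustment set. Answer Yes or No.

Yes

Backdoor paths from N to W (paths whose first edge points into N):
  P1: N <- C -> F <- W
Condition 1 (no descendant of N in the set): holds — descendants of N are {F, W}; none are in {Z}.
Condition 2 (every backdoor path blocked by {Z}):
  P1: blocked at collider F (neither it nor any descendant is in the conditioning set).
{Z} satisfies the backdoor criterion.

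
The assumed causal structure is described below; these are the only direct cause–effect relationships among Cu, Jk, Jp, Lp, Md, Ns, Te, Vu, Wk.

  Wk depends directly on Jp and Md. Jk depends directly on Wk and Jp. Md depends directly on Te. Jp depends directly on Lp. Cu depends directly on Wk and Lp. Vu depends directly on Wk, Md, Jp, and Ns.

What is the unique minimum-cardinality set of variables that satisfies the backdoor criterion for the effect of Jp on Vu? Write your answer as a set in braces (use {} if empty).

Variables eligible for adjustment (non-descendants of Jp, excluding Jp and Vu): {Lp, Md, Ns, Te}.
Backdoor paths from Jp to Vu:
  P1: Jp <- Lp -> Cu <- Wk <- Md -> Vu
  P2: Jp <- Lp -> Cu <- Wk -> Vu
Each backdoor path contains an unconditioned collider, so every path is already blocked with the empty conditioning set:
  P1: blocked at collider Cu (neither it nor any descendant is in the conditioning set).
  P2: blocked at collider Cu (neither it nor any descendant is in the conditioning set).
The empty set is therefore the unique smallest valid set.

{}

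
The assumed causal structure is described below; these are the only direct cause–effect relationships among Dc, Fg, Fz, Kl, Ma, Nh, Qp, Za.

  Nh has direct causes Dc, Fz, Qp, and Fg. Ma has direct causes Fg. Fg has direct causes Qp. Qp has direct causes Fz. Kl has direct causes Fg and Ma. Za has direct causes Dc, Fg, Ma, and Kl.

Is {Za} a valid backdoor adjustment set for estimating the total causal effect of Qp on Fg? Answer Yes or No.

Backdoor paths from Qp to Fg (paths whose first edge points into Qp):
  P1: Qp <- Fz -> Nh <- Dc -> Za <- Fg
  P2: Qp <- Fz -> Nh <- Dc -> Za <- Ma <- Fg
  P3: Qp <- Fz -> Nh <- Dc -> Za <- Ma -> Kl <- Fg
  P4: Qp <- Fz -> Nh <- Dc -> Za <- Kl <- Fg
  P5: Qp <- Fz -> Nh <- Dc -> Za <- Kl <- Ma <- Fg
  P6: Qp <- Fz -> Nh <- Fg
Condition 1 (no descendant of Qp in the set): FAILS — Za is a descendant of Qp.
Condition 2 (every backdoor path blocked by {Za}):
  P1: blocked at collider Nh (neither it nor any descendant is in the conditioning set).
  P2: blocked at collider Nh (neither it nor any descendant is in the conditioning set).
  P3: blocked at collider Nh (neither it nor any descendant is in the conditioning set).
  P4: blocked at collider Nh (neither it nor any descendant is in the conditioning set).
  P5: blocked at collider Nh (neither it nor any descendant is in the conditioning set).
  P6: blocked at collider Nh (neither it nor any descendant is in the conditioning set).
{Za} does not satisfy the backdoor criterion.

No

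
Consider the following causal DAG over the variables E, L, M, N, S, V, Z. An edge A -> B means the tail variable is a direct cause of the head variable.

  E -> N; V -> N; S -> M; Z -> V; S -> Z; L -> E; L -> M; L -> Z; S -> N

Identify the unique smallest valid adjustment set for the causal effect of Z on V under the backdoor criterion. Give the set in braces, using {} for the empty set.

Variables eligible for adjustment (non-descendants of Z, excluding Z and V): {E, L, M, S}.
Backdoor paths from Z to V:
  P1: Z <- L -> E -> N <- V
  P2: Z <- L -> M <- S -> N <- V
  P3: Z <- S -> M <- L -> E -> N <- V
  P4: Z <- S -> N <- V
Each backdoor path contains an unconditioned collider, so every path is already blocked with the empty conditioning set:
  P1: blocked at collider N (neither it nor any descendant is in the conditioning set).
  P2: blocked at collider M (neither it nor any descendant is in the conditioning set).
  P3: blocked at collider M (neither it nor any descendant is in the conditioning set).
  P4: blocked at collider N (neither it nor any descendant is in the conditioning set).
The empty set is therefore the unique smallest valid set.

{}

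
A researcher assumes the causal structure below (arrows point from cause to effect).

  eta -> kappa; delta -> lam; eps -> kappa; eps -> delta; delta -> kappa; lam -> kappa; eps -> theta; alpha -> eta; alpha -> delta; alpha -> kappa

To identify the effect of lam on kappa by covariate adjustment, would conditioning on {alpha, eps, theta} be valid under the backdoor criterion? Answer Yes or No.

No

Backdoor paths from lam to kappa (paths whose first edge points into lam):
  P1: lam <- delta <- alpha -> eta -> kappa
  P2: lam <- delta <- alpha -> kappa
  P3: lam <- delta <- eps -> kappa
  P4: lam <- delta -> kappa
Condition 1 (no descendant of lam in the set): holds — descendants of lam are {kappa}; none are in {alpha, eps, theta}.
Condition 2 (every backdoor path blocked by {alpha, eps, theta}):
  P1: blocked at fork node alpha ∈ conditioning set.
  P2: blocked at fork node alpha ∈ conditioning set.
  P3: blocked at fork node eps ∈ conditioning set.
  P4: open — no interior node is in the conditioning set.
{alpha, eps, theta} does not satisfy the backdoor criterion.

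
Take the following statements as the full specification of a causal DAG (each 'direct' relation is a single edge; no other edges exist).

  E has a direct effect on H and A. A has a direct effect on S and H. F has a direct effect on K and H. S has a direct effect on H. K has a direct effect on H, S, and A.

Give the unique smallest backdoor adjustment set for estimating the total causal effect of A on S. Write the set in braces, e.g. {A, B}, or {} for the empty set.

{K}

Variables eligible for adjustment (non-descendants of A, excluding A and S): {E, F, K}.
Backdoor paths from A to S:
  P1: A <- E -> H <- F -> K -> S
  P2: A <- E -> H <- K -> S
  P3: A <- E -> H <- S
  P4: A <- K <- F -> H <- S
  P5: A <- K -> S
  P6: A <- K -> H <- S
The empty set is not sufficient: P5 (A <- K -> S) has no collider blocking it and no conditioned non-collider, so it is open.
Try {K}:
  P1: blocked at collider H (neither it nor any descendant is in the conditioning set).
  P2: blocked at collider H (neither it nor any descendant is in the conditioning set).
  P3: blocked at collider H (neither it nor any descendant is in the conditioning set).
  P4: blocked at chain node K ∈ conditioning set.
  P5: blocked at fork node K ∈ conditioning set.
  P6: blocked at fork node K ∈ conditioning set.
{K} contains no descendant of A and blocks every backdoor path.
No other singleton works — e.g. {F} leaves P5 open — so {K} is the unique smallest valid adjustment set.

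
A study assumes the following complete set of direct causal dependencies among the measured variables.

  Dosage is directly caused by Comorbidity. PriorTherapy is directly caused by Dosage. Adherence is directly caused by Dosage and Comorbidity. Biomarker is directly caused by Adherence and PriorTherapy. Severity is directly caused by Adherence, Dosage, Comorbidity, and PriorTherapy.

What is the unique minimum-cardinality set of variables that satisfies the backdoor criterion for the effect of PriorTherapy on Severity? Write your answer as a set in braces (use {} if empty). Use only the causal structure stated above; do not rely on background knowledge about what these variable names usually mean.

{Dosage}

Variables eligible for adjustment (non-descendants of PriorTherapy, excluding PriorTherapy and Severity): {Adherence, Comorbidity, Dosage}.
Backdoor paths from PriorTherapy to Severity:
  P1: PriorTherapy <- Dosage <- Comorbidity -> Adherence -> Severity
  P2: PriorTherapy <- Dosage <- Comorbidity -> Severity
  P3: PriorTherapy <- Dosage -> Adherence <- Comorbidity -> Severity
  P4: PriorTherapy <- Dosage -> Adherence -> Severity
  P5: PriorTherapy <- Dosage -> Severity
The empty set is not sufficient: P1 (PriorTherapy <- Dosage <- Comorbidity -> Adherence -> Severity) has no collider blocking it and no conditioned non-collider, so it is open.
Try {Dosage}:
  P1: blocked at chain node Dosage ∈ conditioning set.
  P2: blocked at chain node Dosage ∈ conditioning set.
  P3: blocked at fork node Dosage ∈ conditioning set.
  P4: blocked at fork node Dosage ∈ conditioning set.
  P5: blocked at fork node Dosage ∈ conditioning set.
{Dosage} contains no descendant of PriorTherapy and blocks every backdoor path.
No other singleton works — e.g. {Comorbidity} leaves P4 open — so {Dosage} is the unique smallest valid adjustment set.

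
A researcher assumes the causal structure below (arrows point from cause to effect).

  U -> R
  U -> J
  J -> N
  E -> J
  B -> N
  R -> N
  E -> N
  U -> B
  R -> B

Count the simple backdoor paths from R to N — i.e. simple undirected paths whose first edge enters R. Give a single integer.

3

A backdoor path from R to N is any simple undirected path whose first edge points into R (i.e. leaves R via a parent).
Parents of R: {U}.
Enumerating:
  P1: R <- U -> J <- E -> N
  P2: R <- U -> J -> N
  P3: R <- U -> B -> N
That exhausts the simple backdoor paths. Count: 3.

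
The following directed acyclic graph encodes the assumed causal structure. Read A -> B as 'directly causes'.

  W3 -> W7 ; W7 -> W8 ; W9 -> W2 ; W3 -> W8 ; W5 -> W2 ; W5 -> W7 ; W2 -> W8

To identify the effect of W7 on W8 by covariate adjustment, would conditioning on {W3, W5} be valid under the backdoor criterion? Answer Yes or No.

Backdoor paths from W7 to W8 (paths whose first edge points into W7):
  P1: W7 <- W5 -> W2 -> W8
  P2: W7 <- W3 -> W8
Condition 1 (no descendant of W7 in the set): holds — descendants of W7 are {W8}; none are in {W3, W5}.
Condition 2 (every backdoor path blocked by {W3, W5}):
  P1: blocked at fork node W5 ∈ conditioning set.
  P2: blocked at fork node W3 ∈ conditioning set.
{W3, W5} satisfies the backdoor criterion.

Yes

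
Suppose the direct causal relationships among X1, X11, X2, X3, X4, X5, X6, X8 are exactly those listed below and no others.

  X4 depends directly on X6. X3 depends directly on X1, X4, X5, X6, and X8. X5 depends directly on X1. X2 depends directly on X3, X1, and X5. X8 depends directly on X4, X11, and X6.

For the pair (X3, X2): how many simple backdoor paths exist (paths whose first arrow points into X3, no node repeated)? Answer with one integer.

A backdoor path from X3 to X2 is any simple undirected path whose first edge points into X3 (i.e. leaves X3 via a parent).
Parents of X3: {X1, X4, X5, X6, X8}.
Enumerating:
  P1: X3 <- X1 -> X5 -> X2
  P2: X3 <- X1 -> X2
  P3: X3 <- X5 <- X1 -> X2
  P4: X3 <- X5 -> X2
That exhausts the simple backdoor paths. Count: 4.

4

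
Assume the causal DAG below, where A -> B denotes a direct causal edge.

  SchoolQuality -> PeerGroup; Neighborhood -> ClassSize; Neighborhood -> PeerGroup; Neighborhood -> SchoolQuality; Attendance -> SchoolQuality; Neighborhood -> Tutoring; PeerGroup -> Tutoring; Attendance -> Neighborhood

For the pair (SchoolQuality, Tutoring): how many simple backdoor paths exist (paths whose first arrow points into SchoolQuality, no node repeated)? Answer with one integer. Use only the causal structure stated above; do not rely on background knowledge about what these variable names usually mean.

A backdoor path from SchoolQuality to Tutoring is any simple undirected path whose first edge points into SchoolQuality (i.e. leaves SchoolQuality via a parent).
Parents of SchoolQuality: {Attendance, Neighborhood}.
Enumerating:
  P1: SchoolQuality <- Attendance -> Neighborhood -> PeerGroup -> Tutoring
  P2: SchoolQuality <- Attendance -> Neighborhood -> Tutoring
  P3: SchoolQuality <- Neighborhood -> PeerGroup -> Tutoring
  P4: SchoolQuality <- Neighborhood -> Tutoring
That exhausts the simple backdoor paths. Count: 4.

4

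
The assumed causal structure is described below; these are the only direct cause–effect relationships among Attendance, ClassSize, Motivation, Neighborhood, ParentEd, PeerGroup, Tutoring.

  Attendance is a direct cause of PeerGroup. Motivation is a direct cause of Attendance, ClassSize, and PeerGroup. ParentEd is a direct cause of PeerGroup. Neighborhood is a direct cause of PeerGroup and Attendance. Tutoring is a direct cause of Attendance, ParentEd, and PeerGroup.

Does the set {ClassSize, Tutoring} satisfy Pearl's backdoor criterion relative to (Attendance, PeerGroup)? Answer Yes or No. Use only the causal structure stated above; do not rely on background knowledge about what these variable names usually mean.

Backdoor paths from Attendance to PeerGroup (paths whose first edge points into Attendance):
  P1: Attendance <- Tutoring -> ParentEd -> PeerGroup
  P2: Attendance <- Tutoring -> PeerGroup
  P3: Attendance <- Motivation -> PeerGroup
  P4: Attendance <- Neighborhood -> PeerGroup
Condition 1 (no descendant of Attendance in the set): holds — descendants of Attendance are {PeerGroup}; none are in {ClassSize, Tutoring}.
Condition 2 (every backdoor path blocked by {ClassSize, Tutoring}):
  P1: blocked at fork node Tutoring ∈ conditioning set.
  P2: blocked at fork node Tutoring ∈ conditioning set.
  P3: open — no interior node is in the conditioning set.
  P4: open — no interior node is in the conditioning set.
{ClassSize, Tutoring} does not satisfy the backdoor criterion.

No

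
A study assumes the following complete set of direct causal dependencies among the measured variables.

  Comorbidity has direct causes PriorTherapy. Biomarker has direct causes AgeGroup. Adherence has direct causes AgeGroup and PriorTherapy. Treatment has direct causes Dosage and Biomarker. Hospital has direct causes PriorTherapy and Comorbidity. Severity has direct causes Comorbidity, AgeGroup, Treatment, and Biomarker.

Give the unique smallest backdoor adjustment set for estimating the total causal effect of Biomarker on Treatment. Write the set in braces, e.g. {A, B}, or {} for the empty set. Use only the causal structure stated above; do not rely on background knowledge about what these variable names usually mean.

{}

Variables eligible for adjustment (non-descendants of Biomarker, excluding Biomarker and Treatment): {Adherence, AgeGroup, Comorbidity, Dosage, Hospital, PriorTherapy}.
Backdoor paths from Biomarker to Treatment:
  P1: Biomarker <- AgeGroup -> Adherence <- PriorTherapy -> Comorbidity -> Severity <- Treatment
  P2: Biomarker <- AgeGroup -> Adherence <- PriorTherapy -> Hospital <- Comorbidity -> Severity <- Treatment
  P3: Biomarker <- AgeGroup -> Severity <- Treatment
Each backdoor path contains an unconditioned collider, so every path is already blocked with the empty conditioning set:
  P1: blocked at collider Adherence (neither it nor any descendant is in the conditioning set).
  P2: blocked at collider Adherence (neither it nor any descendant is in the conditioning set).
  P3: blocked at collider Severity (neither it nor any descendant is in the conditioning set).
The empty set is therefore the unique smallest valid set.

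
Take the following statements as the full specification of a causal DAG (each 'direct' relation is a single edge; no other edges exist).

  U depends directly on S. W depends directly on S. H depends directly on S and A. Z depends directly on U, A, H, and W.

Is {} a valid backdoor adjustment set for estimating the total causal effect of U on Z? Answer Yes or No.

No

Backdoor paths from U to Z (paths whose first edge points into U):
  P1: U <- S -> H <- A -> Z
  P2: U <- S -> H -> Z
  P3: U <- S -> W -> Z
Condition 1 (no descendant of U in the set): holds — descendants of U are {Z}; none are in {}.
Condition 2 (every backdoor path blocked by {}):
  P1: blocked at collider H (neither it nor any descendant is in the conditioning set).
  P2: open — no interior node is in the conditioning set.
  P3: open — no interior node is in the conditioning set.
{} does not satisfy the backdoor criterion.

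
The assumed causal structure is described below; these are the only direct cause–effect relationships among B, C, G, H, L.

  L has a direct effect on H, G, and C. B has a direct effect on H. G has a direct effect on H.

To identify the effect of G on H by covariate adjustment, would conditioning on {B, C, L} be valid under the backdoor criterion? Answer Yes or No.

Backdoor paths from G to H (paths whose first edge points into G):
  P1: G <- L -> H
Condition 1 (no descendant of G in the set): holds — descendants of G are {H}; none are in {B, C, L}.
Condition 2 (every backdoor path blocked by {B, C, L}):
  P1: blocked at fork node L ∈ conditioning set.
{B, C, L} satisfies the backdoor criterion.

Yes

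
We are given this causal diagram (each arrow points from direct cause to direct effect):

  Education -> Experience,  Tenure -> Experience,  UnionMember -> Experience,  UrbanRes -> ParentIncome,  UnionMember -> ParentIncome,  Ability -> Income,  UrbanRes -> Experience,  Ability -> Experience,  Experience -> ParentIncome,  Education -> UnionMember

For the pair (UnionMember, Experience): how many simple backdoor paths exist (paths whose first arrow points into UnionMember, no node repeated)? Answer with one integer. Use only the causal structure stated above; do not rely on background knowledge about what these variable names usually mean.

A backdoor path from UnionMember to Experience is any simple undirected path whose first edge points into UnionMember (i.e. leaves UnionMember via a parent).
Parents of UnionMember: {Education}.
Enumerating:
  P1: UnionMember <- Education -> Experience
That exhausts the simple backdoor paths. Count: 1.

1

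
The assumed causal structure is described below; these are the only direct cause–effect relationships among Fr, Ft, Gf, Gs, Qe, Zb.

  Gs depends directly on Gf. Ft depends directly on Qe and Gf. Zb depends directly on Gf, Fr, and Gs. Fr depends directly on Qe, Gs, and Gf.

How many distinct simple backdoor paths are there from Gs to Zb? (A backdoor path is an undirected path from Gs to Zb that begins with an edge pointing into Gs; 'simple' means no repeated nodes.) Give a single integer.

3

A backdoor path from Gs to Zb is any simple undirected path whose first edge points into Gs (i.e. leaves Gs via a parent).
Parents of Gs: {Gf}.
Enumerating:
  P1: Gs <- Gf -> Fr -> Zb
  P2: Gs <- Gf -> Ft <- Qe -> Fr -> Zb
  P3: Gs <- Gf -> Zb
That exhausts the simple backdoor paths. Count: 3.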